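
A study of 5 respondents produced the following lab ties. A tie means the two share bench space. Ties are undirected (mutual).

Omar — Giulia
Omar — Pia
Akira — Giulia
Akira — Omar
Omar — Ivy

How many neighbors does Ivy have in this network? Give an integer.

1

Ivy is directly tied to Omar. That is 1 neighbor, so the degree of Ivy is 1.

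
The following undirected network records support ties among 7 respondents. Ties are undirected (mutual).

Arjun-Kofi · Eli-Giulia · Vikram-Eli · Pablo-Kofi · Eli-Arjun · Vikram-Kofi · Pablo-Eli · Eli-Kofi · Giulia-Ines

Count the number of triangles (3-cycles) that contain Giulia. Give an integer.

0

Giulia's neighbors are Eli and Ines, but none of them are tied to each other, so no triangle contains Giulia.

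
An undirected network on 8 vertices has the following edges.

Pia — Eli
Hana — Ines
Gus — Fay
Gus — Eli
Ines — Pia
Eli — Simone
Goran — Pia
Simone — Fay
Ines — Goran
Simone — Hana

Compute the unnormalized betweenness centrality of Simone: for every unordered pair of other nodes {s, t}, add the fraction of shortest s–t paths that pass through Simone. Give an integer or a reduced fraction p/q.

17/3

Pairs whose geodesics pass through Simone — Gus–Hana: 2/2; Fay–Hana: 1; Fay–Ines: 1; Fay–Goran: 2/3; Fay–Pia: 1/2; Fay–Eli: 1/2; Hana–Eli: 1.
All other pairs contribute 0.
Summing the contributions gives betweenness(Simone) = 17/3.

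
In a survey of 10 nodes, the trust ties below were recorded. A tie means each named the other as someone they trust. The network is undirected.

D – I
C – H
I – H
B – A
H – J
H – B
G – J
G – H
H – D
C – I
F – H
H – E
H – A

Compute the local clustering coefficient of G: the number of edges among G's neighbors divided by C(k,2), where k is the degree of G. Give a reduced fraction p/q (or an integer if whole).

1

G's neighbors: H and J (k = 2).
Possible neighbor pairs: C(2,2) = 1. Edges among them: H–J → e = 1.
Clustering(G) = 1/1.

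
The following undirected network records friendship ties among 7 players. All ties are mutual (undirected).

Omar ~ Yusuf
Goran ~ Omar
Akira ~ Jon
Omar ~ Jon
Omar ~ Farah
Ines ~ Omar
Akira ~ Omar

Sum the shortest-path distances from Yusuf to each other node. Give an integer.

Distances from Yusuf: Akira:2, Farah:2, Goran:2, Ines:2, Jon:2, Omar:1.
Sum = 2 + 2 + 2 + 2 + 2 + 1 = 11.

11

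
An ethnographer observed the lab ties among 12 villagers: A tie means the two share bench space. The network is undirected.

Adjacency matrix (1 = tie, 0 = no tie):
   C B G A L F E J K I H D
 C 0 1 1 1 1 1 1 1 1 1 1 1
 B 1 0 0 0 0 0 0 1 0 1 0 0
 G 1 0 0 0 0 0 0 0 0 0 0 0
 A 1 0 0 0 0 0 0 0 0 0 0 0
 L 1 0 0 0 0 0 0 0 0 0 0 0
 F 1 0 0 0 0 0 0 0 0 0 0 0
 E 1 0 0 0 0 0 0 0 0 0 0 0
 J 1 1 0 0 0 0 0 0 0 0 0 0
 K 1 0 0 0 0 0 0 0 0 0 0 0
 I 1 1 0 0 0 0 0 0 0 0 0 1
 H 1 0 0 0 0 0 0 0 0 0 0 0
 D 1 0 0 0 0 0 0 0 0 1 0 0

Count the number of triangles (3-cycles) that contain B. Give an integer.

2

B's neighbors: C, I, and J.
Neighbor pairs that are themselves tied: B–C–I; B–C–J. Each forms one triangle with B, for 2 in total.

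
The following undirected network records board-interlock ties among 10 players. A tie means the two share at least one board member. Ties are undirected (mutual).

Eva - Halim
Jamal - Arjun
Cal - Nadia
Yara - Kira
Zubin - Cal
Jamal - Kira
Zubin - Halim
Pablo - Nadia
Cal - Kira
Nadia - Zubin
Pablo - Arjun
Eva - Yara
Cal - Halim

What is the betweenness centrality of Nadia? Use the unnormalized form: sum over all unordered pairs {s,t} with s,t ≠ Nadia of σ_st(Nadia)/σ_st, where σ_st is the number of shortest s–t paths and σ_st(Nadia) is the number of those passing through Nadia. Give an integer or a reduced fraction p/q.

43/6

Pairs whose geodesics pass through Nadia — Yara–Pablo: 1/2; Eva–Pablo: 2/2; Halim–Pablo: 2/2; Halim–Arjun: 2/3; Zubin–Pablo: 1; Zubin–Arjun: 1; Cal–Pablo: 1; Cal–Arjun: 1/2; Pablo–Kira: 1/2.
All other pairs contribute 0.
Summing the contributions gives betweenness(Nadia) = 43/6.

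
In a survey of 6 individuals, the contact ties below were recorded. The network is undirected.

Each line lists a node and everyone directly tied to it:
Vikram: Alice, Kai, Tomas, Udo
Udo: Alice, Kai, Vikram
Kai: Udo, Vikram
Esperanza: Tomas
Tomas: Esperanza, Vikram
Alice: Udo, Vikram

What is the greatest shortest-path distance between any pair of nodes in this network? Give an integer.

Eccentricity of each node (its greatest distance to any other): Alice:3, Esperanza:3, Kai:3, Tomas:2, Udo:3, Vikram:2.
The maximum eccentricity is 3, realized for instance by the pair Alice–Esperanza via Alice – Vikram – Tomas – Esperanza. So the diameter is 3.

3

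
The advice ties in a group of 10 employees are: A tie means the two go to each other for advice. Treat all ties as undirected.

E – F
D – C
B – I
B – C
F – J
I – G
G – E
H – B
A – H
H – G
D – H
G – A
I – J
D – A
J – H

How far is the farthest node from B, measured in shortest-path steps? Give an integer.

3

Distances from B: A:2, C:1, D:2, E:3, F:3, G:2, H:1, I:1, J:2.
The largest is 3 (to E and F), so the eccentricity of B is 3.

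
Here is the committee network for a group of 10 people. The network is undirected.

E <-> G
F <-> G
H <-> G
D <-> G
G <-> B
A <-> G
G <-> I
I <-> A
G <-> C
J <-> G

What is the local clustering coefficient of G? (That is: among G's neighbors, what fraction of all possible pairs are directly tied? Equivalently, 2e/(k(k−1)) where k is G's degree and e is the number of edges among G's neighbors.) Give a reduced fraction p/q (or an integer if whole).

G's neighbors: A, B, C, D, E, F, H, I, and J (k = 9).
Possible neighbor pairs: C(9,2) = 36. Edges among them: A–I → e = 1.
Clustering(G) = 1/36.

1/36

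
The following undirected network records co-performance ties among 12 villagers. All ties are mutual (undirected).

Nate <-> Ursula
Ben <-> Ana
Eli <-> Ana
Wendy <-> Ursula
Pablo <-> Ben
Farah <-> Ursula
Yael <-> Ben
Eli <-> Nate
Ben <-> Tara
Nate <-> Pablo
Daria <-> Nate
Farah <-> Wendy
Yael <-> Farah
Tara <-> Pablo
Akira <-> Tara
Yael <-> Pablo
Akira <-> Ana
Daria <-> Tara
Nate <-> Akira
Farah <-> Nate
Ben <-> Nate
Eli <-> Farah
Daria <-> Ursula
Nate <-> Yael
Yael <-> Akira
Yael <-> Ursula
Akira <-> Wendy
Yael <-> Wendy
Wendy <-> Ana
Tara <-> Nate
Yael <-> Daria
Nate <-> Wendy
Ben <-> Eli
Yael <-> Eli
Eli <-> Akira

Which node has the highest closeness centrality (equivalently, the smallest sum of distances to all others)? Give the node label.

Farness (sum of distances to all others) for each node — Akira:16, Ana:19, Ben:16, Daria:19, Eli:16, Farah:17, Nate:12, Pablo:18, Tara:17, Ursula:17, Wendy:16, Yael:13.
The smallest farness is 12, for Nate, so Nate has the highest closeness.

Nate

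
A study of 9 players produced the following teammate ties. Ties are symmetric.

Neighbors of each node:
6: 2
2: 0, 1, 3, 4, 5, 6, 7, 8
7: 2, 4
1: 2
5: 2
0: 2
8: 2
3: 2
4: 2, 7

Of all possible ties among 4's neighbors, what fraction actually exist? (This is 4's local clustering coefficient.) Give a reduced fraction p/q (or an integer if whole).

1

4's neighbors: 2 and 7 (k = 2).
Possible neighbor pairs: C(2,2) = 1. Edges among them: 2–7 → e = 1.
Clustering(4) = 1/1.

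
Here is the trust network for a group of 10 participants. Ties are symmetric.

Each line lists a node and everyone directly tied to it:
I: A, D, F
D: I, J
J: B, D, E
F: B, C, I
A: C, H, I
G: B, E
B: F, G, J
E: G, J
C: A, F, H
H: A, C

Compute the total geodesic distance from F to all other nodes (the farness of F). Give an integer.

16

Distances from F: A:2, B:1, C:1, D:2, E:3, G:2, H:2, I:1, J:2.
Sum = 2 + 1 + 1 + 2 + 3 + 2 + 2 + 1 + 2 = 16.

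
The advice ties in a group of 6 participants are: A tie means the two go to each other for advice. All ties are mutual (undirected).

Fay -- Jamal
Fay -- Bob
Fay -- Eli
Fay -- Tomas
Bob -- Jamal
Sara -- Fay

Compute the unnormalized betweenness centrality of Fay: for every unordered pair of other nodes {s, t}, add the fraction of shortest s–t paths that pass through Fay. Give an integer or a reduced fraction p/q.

Pairs whose geodesics pass through Fay — Sara–Tomas: 1; Sara–Bob: 1; Sara–Jamal: 1; Sara–Eli: 1; Tomas–Bob: 1; Tomas–Jamal: 1; Tomas–Eli: 1; Bob–Eli: 1; Jamal–Eli: 1.
All other pairs contribute 0.
Summing the contributions gives betweenness(Fay) = 9.

9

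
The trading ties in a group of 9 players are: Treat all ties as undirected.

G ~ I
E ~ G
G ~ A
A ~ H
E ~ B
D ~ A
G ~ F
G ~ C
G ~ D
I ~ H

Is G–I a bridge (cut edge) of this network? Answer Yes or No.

No

Even without that edge, G still reaches I via G – A – H – I, so the network stays connected. Not a bridge.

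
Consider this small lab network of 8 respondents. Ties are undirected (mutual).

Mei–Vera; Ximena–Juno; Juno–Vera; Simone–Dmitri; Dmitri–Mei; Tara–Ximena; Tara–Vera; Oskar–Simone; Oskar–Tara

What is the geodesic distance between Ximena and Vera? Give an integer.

One shortest route is Ximena – Tara – Vera, which uses 2 edges, and Ximena and Vera are not directly tied, so nothing shorter exists. So d(Ximena,Vera) = 2.

2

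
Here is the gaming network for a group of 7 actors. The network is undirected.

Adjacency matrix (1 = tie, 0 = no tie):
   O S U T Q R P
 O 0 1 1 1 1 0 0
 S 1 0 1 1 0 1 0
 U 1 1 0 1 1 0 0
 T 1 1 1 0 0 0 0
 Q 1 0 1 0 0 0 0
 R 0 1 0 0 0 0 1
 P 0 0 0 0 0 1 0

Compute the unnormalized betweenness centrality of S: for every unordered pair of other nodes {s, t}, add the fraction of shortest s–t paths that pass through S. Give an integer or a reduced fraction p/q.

Pairs whose geodesics pass through S — O–R: 1; O–P: 1; U–R: 1; U–P: 1; T–R: 1; T–P: 1; Q–R: 2/2; Q–P: 2/2.
All other pairs contribute 0.
Summing the contributions gives betweenness(S) = 8.

8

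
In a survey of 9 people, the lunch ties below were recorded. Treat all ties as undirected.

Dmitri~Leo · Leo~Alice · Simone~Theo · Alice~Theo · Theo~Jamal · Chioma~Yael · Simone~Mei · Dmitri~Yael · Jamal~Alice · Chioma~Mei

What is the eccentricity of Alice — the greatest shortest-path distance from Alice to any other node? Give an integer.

4

Distances from Alice: Chioma:4, Dmitri:2, Jamal:1, Leo:1, Mei:3, Simone:2, Theo:1, Yael:3.
The largest is 4 (to Chioma), so the eccentricity of Alice is 4.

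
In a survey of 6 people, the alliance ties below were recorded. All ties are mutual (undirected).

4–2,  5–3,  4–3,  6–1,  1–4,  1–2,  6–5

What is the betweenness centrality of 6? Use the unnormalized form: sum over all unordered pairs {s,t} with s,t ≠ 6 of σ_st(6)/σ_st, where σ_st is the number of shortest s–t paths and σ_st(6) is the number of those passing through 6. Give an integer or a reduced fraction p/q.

Pairs whose geodesics pass through 6 — 5–1: 1; 5–2: 1/2.
All other pairs contribute 0.
Summing the contributions gives betweenness(6) = 3/2.

3/2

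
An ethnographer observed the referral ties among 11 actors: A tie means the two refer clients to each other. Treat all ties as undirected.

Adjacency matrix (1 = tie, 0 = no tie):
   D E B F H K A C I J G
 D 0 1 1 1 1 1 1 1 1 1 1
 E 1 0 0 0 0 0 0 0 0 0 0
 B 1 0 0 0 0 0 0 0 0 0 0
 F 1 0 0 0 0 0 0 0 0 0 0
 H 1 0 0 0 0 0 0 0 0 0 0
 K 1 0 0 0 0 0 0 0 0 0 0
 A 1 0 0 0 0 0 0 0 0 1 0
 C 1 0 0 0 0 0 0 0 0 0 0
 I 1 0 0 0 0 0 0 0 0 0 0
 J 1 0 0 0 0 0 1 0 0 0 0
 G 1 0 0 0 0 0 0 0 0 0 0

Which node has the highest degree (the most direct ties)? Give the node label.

D

Degrees — A:2, B:1, C:1, D:10, E:1, F:1, G:1, H:1, I:1, J:2, K:1.
The maximum is 10, attained only by D.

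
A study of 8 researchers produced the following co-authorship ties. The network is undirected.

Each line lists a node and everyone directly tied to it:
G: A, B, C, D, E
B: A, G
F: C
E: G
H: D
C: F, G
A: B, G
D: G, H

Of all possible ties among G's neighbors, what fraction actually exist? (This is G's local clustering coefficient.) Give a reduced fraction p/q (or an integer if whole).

1/10

G's neighbors: A, B, C, D, and E (k = 5).
Possible neighbor pairs: C(5,2) = 10. Edges among them: A–B → e = 1.
Clustering(G) = 1/10.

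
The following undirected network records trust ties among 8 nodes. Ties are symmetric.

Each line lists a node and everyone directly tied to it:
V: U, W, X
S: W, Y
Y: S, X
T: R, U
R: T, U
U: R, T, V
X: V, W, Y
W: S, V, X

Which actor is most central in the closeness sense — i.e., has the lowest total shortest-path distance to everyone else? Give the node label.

Farness (sum of distances to all others) for each node — R:18, S:17, T:18, U:13, V:11, W:13, X:13, Y:17.
The smallest farness is 11, for V, so V has the highest closeness.

V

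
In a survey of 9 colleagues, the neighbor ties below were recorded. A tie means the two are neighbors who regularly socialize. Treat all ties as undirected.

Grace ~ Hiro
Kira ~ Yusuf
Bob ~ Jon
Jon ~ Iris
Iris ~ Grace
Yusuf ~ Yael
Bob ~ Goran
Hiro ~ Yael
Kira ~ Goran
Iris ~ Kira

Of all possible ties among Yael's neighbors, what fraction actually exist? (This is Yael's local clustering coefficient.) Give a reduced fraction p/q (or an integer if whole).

0

Yael's neighbors: Hiro and Yusuf (k = 2).
Possible neighbor pairs: C(2,2) = 1. Edges among them: none → e = 0.
Clustering(Yael) = 0/1.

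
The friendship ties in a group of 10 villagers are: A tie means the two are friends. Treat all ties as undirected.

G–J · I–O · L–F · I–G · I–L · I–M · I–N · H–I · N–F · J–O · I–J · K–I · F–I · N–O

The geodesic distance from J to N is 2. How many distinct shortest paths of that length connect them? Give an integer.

2

The shortest distance is 2. The length-2 paths are: J–I–N; J–O–N.
That gives 2 distinct shortest paths.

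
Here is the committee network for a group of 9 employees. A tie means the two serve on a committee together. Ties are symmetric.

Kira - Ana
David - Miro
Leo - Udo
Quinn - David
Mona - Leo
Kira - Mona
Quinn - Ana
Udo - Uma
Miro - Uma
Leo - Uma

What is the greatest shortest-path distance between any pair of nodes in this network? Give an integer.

4

Eccentricity of each node (its greatest distance to any other): Ana:4, David:4, Kira:4, Leo:4, Miro:4, Mona:4, Quinn:4, Udo:4, Uma:4.
The maximum eccentricity is 4, realized for instance by the pair Leo–Quinn via Leo – Mona – Kira – Ana – Quinn. So the diameter is 4.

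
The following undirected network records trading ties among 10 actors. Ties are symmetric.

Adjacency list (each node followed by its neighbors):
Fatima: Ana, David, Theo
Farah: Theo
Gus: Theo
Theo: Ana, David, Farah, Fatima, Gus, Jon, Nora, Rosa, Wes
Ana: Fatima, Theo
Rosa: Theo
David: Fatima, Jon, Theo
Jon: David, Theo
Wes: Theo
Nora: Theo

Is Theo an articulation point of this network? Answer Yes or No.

Removing Theo leaves {Farah} with no path to {Ana, David, Fatima, and Jon}, so the network splits into 6 components. Theo is a cut vertex.

Yes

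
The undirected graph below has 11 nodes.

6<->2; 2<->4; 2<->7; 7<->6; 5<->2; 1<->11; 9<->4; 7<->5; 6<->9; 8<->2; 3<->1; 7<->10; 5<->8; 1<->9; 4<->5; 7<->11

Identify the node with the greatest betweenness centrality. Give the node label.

Unnormalized betweenness of each node: 1:31/3, 2:36/5, 3:0, 4:139/30, 5:67/15, 6:39/10, 7:499/30, 8:0, 9:251/30, 10:0, 11:97/15.
7 has the largest value, 499/30, making it the main broker — the node through which the most shortest paths run.

7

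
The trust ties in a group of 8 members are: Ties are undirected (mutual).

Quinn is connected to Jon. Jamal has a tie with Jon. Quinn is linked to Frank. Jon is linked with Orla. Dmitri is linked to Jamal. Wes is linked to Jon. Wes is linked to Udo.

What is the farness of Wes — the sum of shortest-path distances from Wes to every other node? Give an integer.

Distances from Wes: Dmitri:3, Frank:3, Jamal:2, Jon:1, Orla:2, Quinn:2, Udo:1.
Sum = 3 + 3 + 2 + 1 + 2 + 2 + 1 = 14.

14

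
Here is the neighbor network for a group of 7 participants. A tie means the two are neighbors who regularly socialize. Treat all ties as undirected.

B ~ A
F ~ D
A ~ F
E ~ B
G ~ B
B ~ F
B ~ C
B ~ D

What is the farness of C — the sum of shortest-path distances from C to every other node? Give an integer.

Distances from C: A:2, B:1, D:2, E:2, F:2, G:2.
Sum = 2 + 1 + 2 + 2 + 2 + 2 = 11.

11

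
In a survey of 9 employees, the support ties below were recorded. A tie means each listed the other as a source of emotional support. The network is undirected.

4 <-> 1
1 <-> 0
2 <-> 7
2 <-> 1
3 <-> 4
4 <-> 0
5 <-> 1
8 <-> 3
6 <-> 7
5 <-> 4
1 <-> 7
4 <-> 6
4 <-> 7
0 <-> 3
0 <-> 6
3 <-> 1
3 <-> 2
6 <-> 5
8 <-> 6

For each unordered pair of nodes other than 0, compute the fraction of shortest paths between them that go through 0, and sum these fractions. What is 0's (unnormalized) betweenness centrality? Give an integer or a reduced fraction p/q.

7/12

Pairs whose geodesics pass through 0 — 6–3: 1/3; 6–1: 1/4.
All other pairs contribute 0.
Summing the contributions gives betweenness(0) = 7/12.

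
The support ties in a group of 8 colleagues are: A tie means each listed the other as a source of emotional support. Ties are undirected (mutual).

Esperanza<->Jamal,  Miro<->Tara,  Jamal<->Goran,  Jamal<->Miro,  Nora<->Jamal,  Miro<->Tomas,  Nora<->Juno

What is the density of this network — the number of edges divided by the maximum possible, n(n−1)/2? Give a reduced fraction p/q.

There are 7 edges and 8 nodes, so the maximum possible is C(8,2) = 28.
Density = 7/28 = 1/4.

1/4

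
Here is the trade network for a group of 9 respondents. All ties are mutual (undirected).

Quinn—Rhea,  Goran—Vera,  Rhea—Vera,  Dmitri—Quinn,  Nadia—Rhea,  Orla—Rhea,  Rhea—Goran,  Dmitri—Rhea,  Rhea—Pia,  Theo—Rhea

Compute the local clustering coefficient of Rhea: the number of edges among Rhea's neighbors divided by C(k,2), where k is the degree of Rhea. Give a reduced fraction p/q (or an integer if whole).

1/14

Rhea's neighbors: Dmitri, Goran, Nadia, Orla, Pia, Quinn, Theo, and Vera (k = 8).
Possible neighbor pairs: C(8,2) = 28. Edges among them: Dmitri–Quinn, Goran–Vera → e = 2.
Clustering(Rhea) = 2/28 = 1/14.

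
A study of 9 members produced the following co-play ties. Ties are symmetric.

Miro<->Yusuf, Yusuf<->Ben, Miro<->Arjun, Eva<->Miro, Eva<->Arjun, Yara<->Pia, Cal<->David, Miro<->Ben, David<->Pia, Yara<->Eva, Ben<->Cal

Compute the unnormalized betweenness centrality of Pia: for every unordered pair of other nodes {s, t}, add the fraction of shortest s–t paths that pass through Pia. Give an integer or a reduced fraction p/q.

7/2

Pairs whose geodesics pass through Pia — Arjun–David: 1/2; Eva–David: 1; Yara–David: 1; Yara–Cal: 1.
All other pairs contribute 0.
Summing the contributions gives betweenness(Pia) = 7/2.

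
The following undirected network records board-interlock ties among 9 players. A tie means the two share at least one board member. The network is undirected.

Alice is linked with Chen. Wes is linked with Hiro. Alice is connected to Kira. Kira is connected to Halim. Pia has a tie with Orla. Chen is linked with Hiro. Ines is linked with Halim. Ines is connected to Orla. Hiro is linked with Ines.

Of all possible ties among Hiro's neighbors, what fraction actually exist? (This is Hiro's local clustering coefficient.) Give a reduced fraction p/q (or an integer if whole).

0

Hiro's neighbors: Chen, Ines, and Wes (k = 3).
Possible neighbor pairs: C(3,2) = 3. Edges among them: none → e = 0.
Clustering(Hiro) = 0/3 = 0.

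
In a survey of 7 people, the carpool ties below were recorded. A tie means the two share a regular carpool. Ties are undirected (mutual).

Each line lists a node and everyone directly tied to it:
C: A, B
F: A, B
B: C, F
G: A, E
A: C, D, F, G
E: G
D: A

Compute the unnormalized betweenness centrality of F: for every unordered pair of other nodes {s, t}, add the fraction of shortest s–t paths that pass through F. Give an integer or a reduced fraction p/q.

Pairs whose geodesics pass through F — D–B: 1/2; B–E: 1/2; B–A: 1/2; B–G: 1/2.
All other pairs contribute 0.
Summing the contributions gives betweenness(F) = 2.

2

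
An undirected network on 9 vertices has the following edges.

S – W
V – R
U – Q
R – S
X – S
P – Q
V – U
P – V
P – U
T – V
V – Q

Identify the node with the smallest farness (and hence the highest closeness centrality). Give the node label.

Farness (sum of distances to all others) for each node — P:18, Q:18, R:14, S:17, T:20, U:18, V:13, W:24, X:24.
The smallest farness is 13, for V, so V has the highest closeness.

V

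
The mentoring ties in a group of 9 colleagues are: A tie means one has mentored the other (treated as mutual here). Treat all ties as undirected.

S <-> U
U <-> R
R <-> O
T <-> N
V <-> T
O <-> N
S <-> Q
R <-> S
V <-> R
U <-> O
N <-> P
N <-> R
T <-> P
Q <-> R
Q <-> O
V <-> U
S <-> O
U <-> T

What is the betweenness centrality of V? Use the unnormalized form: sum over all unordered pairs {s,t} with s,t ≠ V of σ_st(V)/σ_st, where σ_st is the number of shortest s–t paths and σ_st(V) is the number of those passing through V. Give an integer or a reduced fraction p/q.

Pairs whose geodesics pass through V — Q–T: 1/6; T–R: 1/3.
All other pairs contribute 0.
Summing the contributions gives betweenness(V) = 1/2.

1/2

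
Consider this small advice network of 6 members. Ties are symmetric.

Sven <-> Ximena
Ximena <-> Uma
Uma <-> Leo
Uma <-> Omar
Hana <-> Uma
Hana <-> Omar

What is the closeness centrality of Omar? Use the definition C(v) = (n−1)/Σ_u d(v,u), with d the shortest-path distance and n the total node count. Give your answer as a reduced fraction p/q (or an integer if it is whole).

Distances from Omar: Hana:1, Leo:2, Sven:3, Uma:1, Ximena:2. Sum = 9.
n = 6, so closeness = 5/9.

5/9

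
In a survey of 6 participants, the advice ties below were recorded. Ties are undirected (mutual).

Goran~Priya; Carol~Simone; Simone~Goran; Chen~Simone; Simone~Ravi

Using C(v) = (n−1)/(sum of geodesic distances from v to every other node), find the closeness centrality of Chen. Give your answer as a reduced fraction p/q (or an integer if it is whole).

Distances from Chen: Carol:2, Goran:2, Priya:3, Ravi:2, Simone:1. Sum = 10.
n = 6, so closeness = 5/10 = 1/2.

1/2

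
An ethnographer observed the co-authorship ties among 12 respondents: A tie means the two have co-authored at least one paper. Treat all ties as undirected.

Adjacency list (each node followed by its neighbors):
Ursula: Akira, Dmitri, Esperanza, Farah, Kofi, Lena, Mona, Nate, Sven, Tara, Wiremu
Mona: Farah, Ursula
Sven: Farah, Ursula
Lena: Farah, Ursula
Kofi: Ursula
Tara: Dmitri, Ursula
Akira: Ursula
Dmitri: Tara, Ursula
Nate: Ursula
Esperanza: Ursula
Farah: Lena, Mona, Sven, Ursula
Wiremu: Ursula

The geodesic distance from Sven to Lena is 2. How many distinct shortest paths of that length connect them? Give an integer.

2

The shortest distance is 2. The length-2 paths are: Sven–Ursula–Lena; Sven–Farah–Lena.
That gives 2 distinct shortest paths.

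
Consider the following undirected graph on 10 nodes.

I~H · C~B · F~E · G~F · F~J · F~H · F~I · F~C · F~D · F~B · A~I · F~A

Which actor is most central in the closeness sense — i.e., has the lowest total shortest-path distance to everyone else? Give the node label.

Farness (sum of distances to all others) for each node — A:16, B:16, C:16, D:17, E:17, F:9, G:17, H:16, I:15, J:17.
The smallest farness is 9, for F, so F has the highest closeness.

F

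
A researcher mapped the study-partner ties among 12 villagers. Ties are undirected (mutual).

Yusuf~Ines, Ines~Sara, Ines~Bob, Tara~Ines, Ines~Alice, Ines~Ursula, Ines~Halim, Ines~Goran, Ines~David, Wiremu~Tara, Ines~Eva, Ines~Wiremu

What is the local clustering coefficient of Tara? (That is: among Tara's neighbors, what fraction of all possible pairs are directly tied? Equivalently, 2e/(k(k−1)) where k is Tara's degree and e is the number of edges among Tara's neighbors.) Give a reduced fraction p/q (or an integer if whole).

1

Tara's neighbors: Ines and Wiremu (k = 2).
Possible neighbor pairs: C(2,2) = 1. Edges among them: Ines–Wiremu → e = 1.
Clustering(Tara) = 1/1.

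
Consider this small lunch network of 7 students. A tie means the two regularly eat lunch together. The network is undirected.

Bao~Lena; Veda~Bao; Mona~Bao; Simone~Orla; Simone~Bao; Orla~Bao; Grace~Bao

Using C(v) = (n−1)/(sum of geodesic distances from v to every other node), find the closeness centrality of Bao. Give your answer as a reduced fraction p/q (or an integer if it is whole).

Distances from Bao: Grace:1, Lena:1, Mona:1, Orla:1, Simone:1, Veda:1. Sum = 6.
n = 7, so closeness = 6/6 = 1.

1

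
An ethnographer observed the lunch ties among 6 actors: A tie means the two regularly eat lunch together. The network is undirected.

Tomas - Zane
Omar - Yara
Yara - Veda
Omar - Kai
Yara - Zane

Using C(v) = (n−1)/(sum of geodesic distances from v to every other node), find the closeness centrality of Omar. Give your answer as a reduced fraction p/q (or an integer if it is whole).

5/9

Distances from Omar: Kai:1, Tomas:3, Veda:2, Yara:1, Zane:2. Sum = 9.
n = 6, so closeness = 5/9.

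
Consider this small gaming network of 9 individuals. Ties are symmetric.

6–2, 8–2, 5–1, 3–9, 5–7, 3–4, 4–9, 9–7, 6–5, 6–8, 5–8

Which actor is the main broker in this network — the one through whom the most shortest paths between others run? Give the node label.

Unnormalized betweenness of each node: 1:0, 2:0, 3:0, 4:0, 5:19, 6:3, 7:15, 8:3, 9:12.
5 has the largest value, 19, making it the main broker — the node through which the most shortest paths run.

5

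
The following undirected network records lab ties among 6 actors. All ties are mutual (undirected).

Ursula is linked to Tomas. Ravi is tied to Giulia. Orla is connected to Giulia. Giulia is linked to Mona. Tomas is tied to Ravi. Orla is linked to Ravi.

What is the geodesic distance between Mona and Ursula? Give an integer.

4

One shortest route is Mona – Giulia – Ravi – Tomas – Ursula, which uses 4 edges, and at distance 3 from Mona we only reach {Tomas}, which does not include Ursula. So d(Mona,Ursula) = 4.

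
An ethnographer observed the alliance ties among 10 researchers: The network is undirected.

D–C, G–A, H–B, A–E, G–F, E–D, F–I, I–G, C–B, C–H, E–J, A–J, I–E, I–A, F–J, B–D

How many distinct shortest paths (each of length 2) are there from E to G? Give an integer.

The shortest distance is 2. The length-2 paths are: E–A–G; E–I–G.
That gives 2 distinct shortest paths.

2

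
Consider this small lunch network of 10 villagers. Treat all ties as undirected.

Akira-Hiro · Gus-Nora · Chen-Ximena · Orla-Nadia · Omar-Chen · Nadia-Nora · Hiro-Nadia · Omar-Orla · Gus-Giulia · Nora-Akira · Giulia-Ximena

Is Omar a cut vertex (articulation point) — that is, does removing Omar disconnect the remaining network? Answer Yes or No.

No

Even without Omar, every remaining node can still reach every other (the residual graph is connected), so Omar is not a cut vertex.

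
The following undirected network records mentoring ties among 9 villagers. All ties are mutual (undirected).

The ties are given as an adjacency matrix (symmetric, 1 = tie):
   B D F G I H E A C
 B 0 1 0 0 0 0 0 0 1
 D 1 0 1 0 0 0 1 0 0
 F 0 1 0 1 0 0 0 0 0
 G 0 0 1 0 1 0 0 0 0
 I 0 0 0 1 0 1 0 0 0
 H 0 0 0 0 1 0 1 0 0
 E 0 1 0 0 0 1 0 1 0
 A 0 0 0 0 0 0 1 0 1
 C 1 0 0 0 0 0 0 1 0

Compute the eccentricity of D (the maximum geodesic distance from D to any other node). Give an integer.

3

Distances from D: A:2, B:1, C:2, E:1, F:1, G:2, H:2, I:3.
The largest is 3 (to I), so the eccentricity of D is 3.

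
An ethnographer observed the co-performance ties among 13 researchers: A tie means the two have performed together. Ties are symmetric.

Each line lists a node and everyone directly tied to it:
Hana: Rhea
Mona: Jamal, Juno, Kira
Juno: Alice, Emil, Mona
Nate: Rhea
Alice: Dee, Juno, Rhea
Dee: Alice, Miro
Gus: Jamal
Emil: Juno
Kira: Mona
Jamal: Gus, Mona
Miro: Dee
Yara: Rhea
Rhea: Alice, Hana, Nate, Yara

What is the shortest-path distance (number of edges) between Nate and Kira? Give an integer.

5

One shortest route is Nate – Rhea – Alice – Juno – Mona – Kira, which uses 5 edges, and at distance 4 from Nate we only reach {Emil, Miro, Mona}, which does not include Kira. So d(Nate,Kira) = 5.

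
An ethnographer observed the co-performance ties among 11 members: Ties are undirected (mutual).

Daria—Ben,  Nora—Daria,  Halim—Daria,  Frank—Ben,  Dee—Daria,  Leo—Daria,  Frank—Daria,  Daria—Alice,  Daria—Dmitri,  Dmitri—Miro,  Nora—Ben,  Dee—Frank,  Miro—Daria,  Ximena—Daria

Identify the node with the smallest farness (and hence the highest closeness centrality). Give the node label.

Daria

Farness (sum of distances to all others) for each node — Alice:19, Ben:17, Daria:10, Dee:18, Dmitri:18, Frank:17, Halim:19, Leo:19, Miro:18, Nora:18, Ximena:19.
The smallest farness is 10, for Daria, so Daria has the highest closeness.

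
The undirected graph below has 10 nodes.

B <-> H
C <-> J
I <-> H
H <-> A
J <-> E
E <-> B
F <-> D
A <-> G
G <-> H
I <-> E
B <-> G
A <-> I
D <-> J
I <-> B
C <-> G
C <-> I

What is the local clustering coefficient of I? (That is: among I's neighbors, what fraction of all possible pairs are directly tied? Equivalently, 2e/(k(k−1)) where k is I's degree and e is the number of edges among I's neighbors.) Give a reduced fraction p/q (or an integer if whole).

3/10

I's neighbors: A, B, C, E, and H (k = 5).
Possible neighbor pairs: C(5,2) = 10. Edges among them: A–H, B–E, B–H → e = 3.
Clustering(I) = 3/10.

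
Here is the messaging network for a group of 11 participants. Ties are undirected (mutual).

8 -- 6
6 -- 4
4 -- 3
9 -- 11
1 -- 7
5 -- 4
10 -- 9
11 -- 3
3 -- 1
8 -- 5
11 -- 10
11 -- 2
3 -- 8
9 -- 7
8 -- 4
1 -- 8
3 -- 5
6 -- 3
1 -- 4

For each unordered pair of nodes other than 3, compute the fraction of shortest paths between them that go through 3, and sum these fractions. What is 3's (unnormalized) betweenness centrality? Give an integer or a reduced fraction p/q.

115/6

Pairs whose geodesics pass through 3 — 5–6: 1/3; 5–1: 1/3; 5–11: 1; 5–2: 1; 5–9: 1; 5–10: 1; 5–7: 1/3; 6–1: 1/3; 6–11: 1; 6–2: 1; 6–9: 1; 6–10: 1; 6–7: 1/3; 1–11: 1 … (+10 more pairs).
All other pairs contribute 0.
Summing the contributions gives betweenness(3) = 115/6.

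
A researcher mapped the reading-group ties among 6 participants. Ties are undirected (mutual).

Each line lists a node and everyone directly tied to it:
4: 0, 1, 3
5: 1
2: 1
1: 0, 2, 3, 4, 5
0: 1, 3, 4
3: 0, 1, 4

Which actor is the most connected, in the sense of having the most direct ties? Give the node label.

Degrees — 0:3, 1:5, 2:1, 3:3, 4:3, 5:1.
The maximum is 5, attained only by 1.

1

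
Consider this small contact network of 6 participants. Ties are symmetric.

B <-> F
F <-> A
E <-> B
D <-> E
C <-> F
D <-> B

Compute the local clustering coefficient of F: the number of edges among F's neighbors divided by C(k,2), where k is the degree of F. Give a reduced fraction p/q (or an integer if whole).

F's neighbors: A, B, and C (k = 3).
Possible neighbor pairs: C(3,2) = 3. Edges among them: none → e = 0.
Clustering(F) = 0/3 = 0.

0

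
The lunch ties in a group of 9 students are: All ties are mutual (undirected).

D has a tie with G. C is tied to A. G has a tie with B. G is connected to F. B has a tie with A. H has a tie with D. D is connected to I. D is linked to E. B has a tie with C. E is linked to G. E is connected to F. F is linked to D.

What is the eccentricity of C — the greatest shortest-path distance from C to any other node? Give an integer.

Distances from C: A:1, B:1, D:3, E:3, F:3, G:2, H:4, I:4.
The largest is 4 (to I and H), so the eccentricity of C is 4.

4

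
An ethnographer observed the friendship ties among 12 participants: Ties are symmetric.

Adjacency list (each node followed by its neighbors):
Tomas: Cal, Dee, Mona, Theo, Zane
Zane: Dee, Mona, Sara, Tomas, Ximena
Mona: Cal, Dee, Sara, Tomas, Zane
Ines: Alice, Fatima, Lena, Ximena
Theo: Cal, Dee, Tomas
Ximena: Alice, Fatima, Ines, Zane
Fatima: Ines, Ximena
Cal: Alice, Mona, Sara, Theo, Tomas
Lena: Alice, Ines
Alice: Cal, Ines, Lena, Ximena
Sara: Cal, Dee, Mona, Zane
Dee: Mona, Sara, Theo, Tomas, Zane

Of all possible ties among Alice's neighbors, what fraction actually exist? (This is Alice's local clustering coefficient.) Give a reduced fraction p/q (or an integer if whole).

1/3

Alice's neighbors: Cal, Ines, Lena, and Ximena (k = 4).
Possible neighbor pairs: C(4,2) = 6. Edges among them: Ines–Lena, Ines–Ximena → e = 2.
Clustering(Alice) = 2/6 = 1/3.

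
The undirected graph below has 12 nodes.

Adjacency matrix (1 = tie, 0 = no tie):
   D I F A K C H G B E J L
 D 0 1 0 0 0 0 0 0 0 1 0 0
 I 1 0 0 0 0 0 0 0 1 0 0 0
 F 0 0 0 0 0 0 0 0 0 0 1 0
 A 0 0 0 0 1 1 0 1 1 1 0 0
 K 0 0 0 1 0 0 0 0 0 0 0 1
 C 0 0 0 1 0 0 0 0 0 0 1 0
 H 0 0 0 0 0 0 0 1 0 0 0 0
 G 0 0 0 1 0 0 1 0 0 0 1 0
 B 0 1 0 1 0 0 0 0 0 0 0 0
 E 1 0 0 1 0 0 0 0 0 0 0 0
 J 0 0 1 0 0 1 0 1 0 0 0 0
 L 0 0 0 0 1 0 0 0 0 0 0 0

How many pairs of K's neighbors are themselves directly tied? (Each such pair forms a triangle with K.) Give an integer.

0

K's neighbors are A and L, but none of them are tied to each other, so no triangle contains K.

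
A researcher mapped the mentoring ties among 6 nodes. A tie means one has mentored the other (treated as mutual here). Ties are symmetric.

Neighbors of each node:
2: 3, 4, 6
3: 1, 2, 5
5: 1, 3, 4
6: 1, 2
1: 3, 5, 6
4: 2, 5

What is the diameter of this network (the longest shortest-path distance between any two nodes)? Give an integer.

Eccentricity of each node (its greatest distance to any other): 1:2, 2:2, 3:2, 4:2, 5:2, 6:2.
The maximum eccentricity is 2, realized for instance by the pair 3–4 via 3 – 5 – 4. So the diameter is 2.

2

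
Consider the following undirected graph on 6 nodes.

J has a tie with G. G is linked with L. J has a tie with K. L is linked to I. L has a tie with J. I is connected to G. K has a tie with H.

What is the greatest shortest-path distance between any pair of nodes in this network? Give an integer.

Eccentricity of each node (its greatest distance to any other): G:3, H:4, I:4, J:2, K:3, L:3.
The maximum eccentricity is 4, realized for instance by the pair I–H via I – G – J – K – H. So the diameter is 4.

4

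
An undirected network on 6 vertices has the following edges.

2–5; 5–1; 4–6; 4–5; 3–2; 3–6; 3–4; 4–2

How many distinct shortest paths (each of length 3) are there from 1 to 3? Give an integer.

2

The shortest distance is 3. The length-3 paths are: 1–5–2–3; 1–5–4–3.
That gives 2 distinct shortest paths.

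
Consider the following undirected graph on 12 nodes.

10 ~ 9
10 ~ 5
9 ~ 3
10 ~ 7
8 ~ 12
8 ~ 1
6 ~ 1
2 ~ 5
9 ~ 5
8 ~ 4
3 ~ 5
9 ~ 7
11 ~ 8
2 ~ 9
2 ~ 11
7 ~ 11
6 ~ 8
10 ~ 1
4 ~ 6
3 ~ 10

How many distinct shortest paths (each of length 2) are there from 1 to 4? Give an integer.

2

The shortest distance is 2. The length-2 paths are: 1–6–4; 1–8–4.
That gives 2 distinct shortest paths.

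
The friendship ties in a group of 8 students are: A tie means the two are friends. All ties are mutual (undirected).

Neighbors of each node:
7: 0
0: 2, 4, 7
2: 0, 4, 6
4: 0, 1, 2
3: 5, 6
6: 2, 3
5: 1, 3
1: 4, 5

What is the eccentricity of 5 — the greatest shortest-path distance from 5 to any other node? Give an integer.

Distances from 5: 0:3, 1:1, 2:3, 3:1, 4:2, 6:2, 7:4.
The largest is 4 (to 7), so the eccentricity of 5 is 4.

4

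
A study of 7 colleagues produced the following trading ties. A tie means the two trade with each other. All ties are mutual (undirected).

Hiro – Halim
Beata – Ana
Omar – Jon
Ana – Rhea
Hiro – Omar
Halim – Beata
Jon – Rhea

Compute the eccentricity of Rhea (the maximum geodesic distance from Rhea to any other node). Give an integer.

3

Distances from Rhea: Ana:1, Beata:2, Halim:3, Hiro:3, Jon:1, Omar:2.
The largest is 3 (to Hiro and Halim), so the eccentricity of Rhea is 3.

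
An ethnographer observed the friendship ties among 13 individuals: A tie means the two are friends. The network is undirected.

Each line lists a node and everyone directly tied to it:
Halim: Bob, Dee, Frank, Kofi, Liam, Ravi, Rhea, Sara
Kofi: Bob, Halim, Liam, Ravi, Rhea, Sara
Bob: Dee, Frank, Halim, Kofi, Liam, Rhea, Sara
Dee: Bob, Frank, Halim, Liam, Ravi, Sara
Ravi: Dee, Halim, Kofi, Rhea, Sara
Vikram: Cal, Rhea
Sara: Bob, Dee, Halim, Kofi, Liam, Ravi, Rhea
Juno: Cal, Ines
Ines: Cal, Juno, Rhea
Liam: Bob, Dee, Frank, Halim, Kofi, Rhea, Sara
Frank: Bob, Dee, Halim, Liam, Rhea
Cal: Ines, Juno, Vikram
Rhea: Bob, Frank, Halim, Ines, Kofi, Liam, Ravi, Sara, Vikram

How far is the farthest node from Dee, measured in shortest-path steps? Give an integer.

Distances from Dee: Bob:1, Cal:4, Frank:1, Halim:1, Ines:3, Juno:4, Kofi:2, Liam:1, Ravi:1, Rhea:2, Sara:1, Vikram:3.
The largest is 4 (to Cal and Juno), so the eccentricity of Dee is 4.

4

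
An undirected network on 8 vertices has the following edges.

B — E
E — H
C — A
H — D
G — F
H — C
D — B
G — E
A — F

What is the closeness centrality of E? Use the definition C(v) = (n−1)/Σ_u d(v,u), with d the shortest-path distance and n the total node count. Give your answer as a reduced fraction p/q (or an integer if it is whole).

Distances from E: A:3, B:1, C:2, D:2, F:2, G:1, H:1. Sum = 12.
n = 8, so closeness = 7/12.

7/12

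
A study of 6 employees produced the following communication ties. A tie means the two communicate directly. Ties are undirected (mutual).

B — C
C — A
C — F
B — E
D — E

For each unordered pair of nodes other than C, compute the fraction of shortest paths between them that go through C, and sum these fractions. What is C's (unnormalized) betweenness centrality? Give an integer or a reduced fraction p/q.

7

Pairs whose geodesics pass through C — B–F: 1; B–A: 1; F–D: 1; F–E: 1; F–A: 1; D–A: 1; E–A: 1.
All other pairs contribute 0.
Summing the contributions gives betweenness(C) = 7.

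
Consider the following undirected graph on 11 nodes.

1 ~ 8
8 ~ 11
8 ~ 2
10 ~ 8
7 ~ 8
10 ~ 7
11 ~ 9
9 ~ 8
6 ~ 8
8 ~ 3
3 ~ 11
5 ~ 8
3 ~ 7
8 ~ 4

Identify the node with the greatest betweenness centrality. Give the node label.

Unnormalized betweenness of each node: 1:0, 2:0, 3:1/2, 4:0, 5:0, 6:0, 7:1/2, 8:79/2, 9:0, 10:0, 11:1/2.
8 has the largest value, 79/2, making it the main broker — the node through which the most shortest paths run.

8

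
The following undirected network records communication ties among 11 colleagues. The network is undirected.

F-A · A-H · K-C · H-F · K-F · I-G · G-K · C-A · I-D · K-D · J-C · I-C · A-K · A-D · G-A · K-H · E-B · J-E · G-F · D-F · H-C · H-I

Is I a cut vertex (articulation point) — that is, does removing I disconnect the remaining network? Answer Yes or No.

No

Even without I, every remaining node can still reach every other (the residual graph is connected), so I is not a cut vertex.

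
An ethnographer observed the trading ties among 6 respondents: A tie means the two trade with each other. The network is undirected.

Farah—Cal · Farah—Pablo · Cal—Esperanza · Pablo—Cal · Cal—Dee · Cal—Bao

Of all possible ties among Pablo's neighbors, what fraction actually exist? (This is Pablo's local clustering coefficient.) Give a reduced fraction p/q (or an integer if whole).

Pablo's neighbors: Cal and Farah (k = 2).
Possible neighbor pairs: C(2,2) = 1. Edges among them: Cal–Farah → e = 1.
Clustering(Pablo) = 1/1.

1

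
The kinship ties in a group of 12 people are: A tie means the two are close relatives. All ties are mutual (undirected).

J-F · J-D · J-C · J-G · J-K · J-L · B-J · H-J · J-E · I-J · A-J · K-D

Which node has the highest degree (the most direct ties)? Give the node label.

Degrees — A:1, B:1, C:1, D:2, E:1, F:1, G:1, H:1, I:1, J:11, K:2, L:1.
The maximum is 11, attained only by J.

J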